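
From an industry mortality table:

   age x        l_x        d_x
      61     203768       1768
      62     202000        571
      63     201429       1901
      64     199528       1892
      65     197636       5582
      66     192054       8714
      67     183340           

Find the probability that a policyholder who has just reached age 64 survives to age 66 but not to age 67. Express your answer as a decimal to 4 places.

0.0437

This is the probability of reaching 66 but not 67, conditional on being alive at 64: (l_66 − l_67) / l_64.
= (192054 − 183340) / 199528 = 8714 / 199528 = 0.043673.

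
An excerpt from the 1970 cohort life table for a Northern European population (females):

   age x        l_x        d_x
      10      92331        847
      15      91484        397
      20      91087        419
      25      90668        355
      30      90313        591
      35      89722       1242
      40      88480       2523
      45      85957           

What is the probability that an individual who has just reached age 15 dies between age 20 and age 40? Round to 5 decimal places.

0.02850

This is the probability of reaching 20 but not 40, conditional on being alive at 15: (l_20 − l_40) / l_15.
= (91087 − 88480) / 91484 = 2607 / 91484 = 0.028497.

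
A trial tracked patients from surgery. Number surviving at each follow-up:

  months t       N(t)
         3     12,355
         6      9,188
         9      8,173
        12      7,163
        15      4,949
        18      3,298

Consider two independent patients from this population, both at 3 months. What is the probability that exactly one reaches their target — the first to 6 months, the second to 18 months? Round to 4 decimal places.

0.6136

p₁ = N(6)/N(3) = 9,188/12,355 = 0.743667; p₂ = N(18)/N(3) = 3,298/12,355 = 0.266936.
P(exactly one) = p₁(1−p₂) + (1−p₁)p₂ = 0.545156 + 0.068425 = 0.613580.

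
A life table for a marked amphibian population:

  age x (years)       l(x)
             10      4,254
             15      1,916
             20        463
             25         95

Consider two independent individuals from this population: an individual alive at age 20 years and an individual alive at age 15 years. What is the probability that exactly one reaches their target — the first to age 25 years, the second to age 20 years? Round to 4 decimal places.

0.3477

p₁ = l(25)/l(20) = 95/463 = 0.205184; p₂ = l(20)/l(15) = 463/1,916 = 0.241649.
P(exactly one) = p₁(1−p₂) + (1−p₁)p₂ = 0.155601 + 0.192066 = 0.347668.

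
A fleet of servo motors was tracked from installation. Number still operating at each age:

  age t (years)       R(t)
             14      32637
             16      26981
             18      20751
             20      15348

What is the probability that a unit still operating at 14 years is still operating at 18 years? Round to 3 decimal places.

The conditional survival probability is R(18)/R(14) = 20751/32637 = 0.635812.

0.636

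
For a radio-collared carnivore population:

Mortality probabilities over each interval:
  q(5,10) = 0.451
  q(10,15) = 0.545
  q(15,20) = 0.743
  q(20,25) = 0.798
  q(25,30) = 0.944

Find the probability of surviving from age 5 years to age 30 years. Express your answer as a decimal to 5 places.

Survival from 5 to 30 is the product of surviving each interval: (1 − 0.451) × (1 − 0.545) × (1 − 0.743) × (1 − 0.798) × (1 − 0.944).
= 0.549 × 0.455 × 0.257 × 0.202 × 0.056 = 0.000726.

0.00073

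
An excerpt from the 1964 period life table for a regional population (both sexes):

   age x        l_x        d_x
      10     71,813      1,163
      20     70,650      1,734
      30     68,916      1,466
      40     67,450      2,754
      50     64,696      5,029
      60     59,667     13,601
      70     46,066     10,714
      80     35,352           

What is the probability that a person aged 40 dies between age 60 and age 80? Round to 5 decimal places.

This is the probability of reaching 60 but not 80, conditional on being alive at 40: (l_60 − l_80) / l_40.
= (59,667 − 35,352) / 67,450 = 24,315 / 67,450 = 0.360489.

0.36049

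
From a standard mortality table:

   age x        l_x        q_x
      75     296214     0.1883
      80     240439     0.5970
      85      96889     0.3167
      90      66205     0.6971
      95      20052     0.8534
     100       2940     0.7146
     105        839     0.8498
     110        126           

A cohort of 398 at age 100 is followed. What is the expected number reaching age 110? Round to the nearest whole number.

The relevant probability is 126/2940 = 0.042857.
Expected number = 398 × 0.042857 = 17.

17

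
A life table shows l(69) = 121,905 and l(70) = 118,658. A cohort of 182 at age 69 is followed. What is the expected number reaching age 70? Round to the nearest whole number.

177

The relevant probability is 118,658/121,905 = 0.973365.
Expected number = 182 × 0.973365 = 177.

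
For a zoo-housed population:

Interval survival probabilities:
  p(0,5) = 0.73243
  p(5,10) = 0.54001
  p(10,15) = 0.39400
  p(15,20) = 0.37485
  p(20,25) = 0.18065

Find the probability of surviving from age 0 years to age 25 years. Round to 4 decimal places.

0.0106

Survival from 0 to 25 is the product of surviving each interval: 0.73243 × 0.54001 × 0.39400 × 0.37485 × 0.18065.
= 0.010553.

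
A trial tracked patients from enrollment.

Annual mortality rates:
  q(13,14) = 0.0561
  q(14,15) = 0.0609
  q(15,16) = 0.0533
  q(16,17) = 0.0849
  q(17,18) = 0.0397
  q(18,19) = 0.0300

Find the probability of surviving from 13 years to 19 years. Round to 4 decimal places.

0.7153

Chaining the interval survival probabilities: (1 − 0.0561) × (1 − 0.0609) × (1 − 0.0533) × (1 − 0.0849) × (1 − 0.0397) × (1 − 0.0300).
= 0.9439 × 0.9391 × 0.9467 × 0.9151 × 0.9603 × 0.9700 = 0.715315.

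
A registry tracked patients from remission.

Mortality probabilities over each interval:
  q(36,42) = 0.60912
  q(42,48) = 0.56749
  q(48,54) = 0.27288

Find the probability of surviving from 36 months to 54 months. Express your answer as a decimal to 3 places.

0.123

Survival from 36 to 54 is the product of surviving each interval: (1 − 0.60912) × (1 − 0.56749) × (1 − 0.27288).
= 0.39088 × 0.43251 × 0.72712 = 0.122927.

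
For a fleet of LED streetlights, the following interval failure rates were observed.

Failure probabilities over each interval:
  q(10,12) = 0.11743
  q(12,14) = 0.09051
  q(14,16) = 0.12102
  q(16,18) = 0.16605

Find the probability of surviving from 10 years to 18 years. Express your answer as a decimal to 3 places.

0.588

The overall survival probability is (1 − 0.11743) × (1 − 0.09051) × (1 − 0.12102) × (1 − 0.16605).
= 0.88257 × 0.90949 × 0.87898 × 0.83395 = 0.588391.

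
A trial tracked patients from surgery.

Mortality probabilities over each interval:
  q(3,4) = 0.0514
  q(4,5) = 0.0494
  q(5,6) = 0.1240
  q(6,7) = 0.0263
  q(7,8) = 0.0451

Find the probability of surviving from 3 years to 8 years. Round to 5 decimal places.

0.73446

P(survive 3→8) = (1 − 0.0514) × (1 − 0.0494) × (1 − 0.1240) × (1 − 0.0263) × (1 − 0.0451).
= 0.9486 × 0.9506 × 0.8760 × 0.9737 × 0.9549 = 0.734460.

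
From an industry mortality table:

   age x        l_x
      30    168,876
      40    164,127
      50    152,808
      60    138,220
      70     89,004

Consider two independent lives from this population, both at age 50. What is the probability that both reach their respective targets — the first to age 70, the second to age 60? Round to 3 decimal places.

0.527

p₁ = l_70/l_50 = 89,004/152,808 = 0.582456; p₂ = l_60/l_50 = 138,220/152,808 = 0.904534.
P(both) = p₁ × p₂ = 0.582456 × 0.904534 = 0.526851.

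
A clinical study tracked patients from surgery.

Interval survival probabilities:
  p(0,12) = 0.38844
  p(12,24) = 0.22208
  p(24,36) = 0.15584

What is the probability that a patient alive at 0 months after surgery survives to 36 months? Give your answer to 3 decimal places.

0.013

Chaining the interval survival probabilities: 0.38844 × 0.22208 × 0.15584.
= 0.013443.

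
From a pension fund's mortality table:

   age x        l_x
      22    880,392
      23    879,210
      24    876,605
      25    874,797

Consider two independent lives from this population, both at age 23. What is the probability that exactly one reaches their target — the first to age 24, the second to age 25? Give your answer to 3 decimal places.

0.008

p₁ = l_24/l_23 = 876,605/879,210 = 0.997037; p₂ = l_25/l_23 = 874,797/879,210 = 0.994981.
P(exactly one) = p₁(1−p₂) + (1−p₁)p₂ = 0.005004 + 0.002948 = 0.007952.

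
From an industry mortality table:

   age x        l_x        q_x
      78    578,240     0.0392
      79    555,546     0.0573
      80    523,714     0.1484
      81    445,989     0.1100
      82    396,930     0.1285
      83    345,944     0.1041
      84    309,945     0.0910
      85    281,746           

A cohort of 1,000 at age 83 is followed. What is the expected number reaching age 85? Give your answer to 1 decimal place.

The relevant probability is 281,746/345,944 = 0.814427.
Expected number = 1,000 × 0.814427 = 814.4.

814.4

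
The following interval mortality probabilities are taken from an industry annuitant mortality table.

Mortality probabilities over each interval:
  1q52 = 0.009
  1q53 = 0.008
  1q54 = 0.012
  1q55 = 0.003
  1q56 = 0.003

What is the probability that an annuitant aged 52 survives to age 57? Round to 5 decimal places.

0.96546

The overall survival probability is (1 − 0.009) × (1 − 0.008) × (1 − 0.012) × (1 − 0.003) × (1 − 0.003).
= 0.991 × 0.992 × 0.988 × 0.997 × 0.997 = 0.965456.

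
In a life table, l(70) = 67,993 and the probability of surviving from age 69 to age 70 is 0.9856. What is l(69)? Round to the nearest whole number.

68986

l(69) = l(70) / p = 67,993 / 0.9856 = 68986.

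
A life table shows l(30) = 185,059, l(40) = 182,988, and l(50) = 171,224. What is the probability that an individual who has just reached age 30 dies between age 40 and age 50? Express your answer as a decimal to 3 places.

This is the probability of reaching 40 but not 50, conditional on being alive at 30: (l(40) − l(50)) / l(30).
= (182,988 − 171,224) / 185,059 = 11,764 / 185,059 = 0.063569.

0.064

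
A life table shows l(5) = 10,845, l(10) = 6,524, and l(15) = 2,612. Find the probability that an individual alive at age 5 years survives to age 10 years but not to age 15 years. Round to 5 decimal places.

This is the probability of reaching 10 but not 15, conditional on being alive at 5: (l(10) − l(15)) / l(5).
= (6,524 − 2,612) / 10,845 = 3,912 / 10,845 = 0.360719.

0.36072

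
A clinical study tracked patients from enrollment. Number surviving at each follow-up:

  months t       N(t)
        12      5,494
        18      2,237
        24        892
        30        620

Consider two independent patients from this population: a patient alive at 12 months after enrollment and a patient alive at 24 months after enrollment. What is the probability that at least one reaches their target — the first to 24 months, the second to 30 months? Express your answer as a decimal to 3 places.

0.745

p₁ = N(24)/N(12) = 892/5,494 = 0.162359; p₂ = N(30)/N(24) = 620/892 = 0.695067.
P(at least one) = 1 − (1−p₁)(1−p₂) = 1 − 0.837641 × 0.304933 = 0.744576.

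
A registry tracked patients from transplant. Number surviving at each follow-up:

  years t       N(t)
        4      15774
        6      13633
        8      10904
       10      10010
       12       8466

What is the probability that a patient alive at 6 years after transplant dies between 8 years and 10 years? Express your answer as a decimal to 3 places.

This is the probability of reaching 8 but not 10, conditional on being alive at 6: (N(8) − N(10)) / N(6).
= (10904 − 10010) / 13633 = 894 / 13633 = 0.065576.

0.066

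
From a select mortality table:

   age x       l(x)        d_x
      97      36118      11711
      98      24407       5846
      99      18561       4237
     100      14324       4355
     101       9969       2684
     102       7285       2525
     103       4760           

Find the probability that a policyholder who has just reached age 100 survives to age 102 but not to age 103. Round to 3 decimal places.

0.176

This is the probability of reaching 102 but not 103, conditional on being alive at 100: (l(102) − l(103)) / l(100).
= (7285 − 4760) / 14324 = 2525 / 14324 = 0.176278.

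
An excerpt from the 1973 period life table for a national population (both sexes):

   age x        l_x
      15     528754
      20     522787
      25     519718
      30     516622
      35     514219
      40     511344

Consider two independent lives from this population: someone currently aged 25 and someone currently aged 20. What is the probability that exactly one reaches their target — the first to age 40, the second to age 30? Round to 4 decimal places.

0.0275

p₁ = l_40/l_25 = 511344/519718 = 0.983887; p₂ = l_30/l_20 = 516622/522787 = 0.988207.
P(exactly one) = p₁(1−p₂) + (1−p₁)p₂ = 0.011603 + 0.015923 = 0.027526.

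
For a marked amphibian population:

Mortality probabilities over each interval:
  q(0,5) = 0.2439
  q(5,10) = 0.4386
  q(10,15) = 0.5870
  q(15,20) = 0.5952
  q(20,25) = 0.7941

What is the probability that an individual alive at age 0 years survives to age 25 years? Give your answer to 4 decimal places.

Chaining the interval survival probabilities: (1 − 0.2439) × (1 − 0.4386) × (1 − 0.5870) × (1 − 0.5952) × (1 − 0.7941).
= 0.7561 × 0.5614 × 0.4130 × 0.4048 × 0.2059 = 0.014612.

0.0146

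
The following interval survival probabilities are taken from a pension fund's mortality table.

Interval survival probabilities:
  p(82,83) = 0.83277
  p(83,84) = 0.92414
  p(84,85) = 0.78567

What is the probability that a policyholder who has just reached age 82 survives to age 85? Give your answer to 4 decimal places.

Chaining the interval survival probabilities: 0.83277 × 0.92414 × 0.78567.
= 0.604649.

0.6046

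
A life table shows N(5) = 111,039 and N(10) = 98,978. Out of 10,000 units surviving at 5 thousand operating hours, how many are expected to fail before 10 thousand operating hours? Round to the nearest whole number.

The relevant probability is 1 − 98,978/111,039 = 0.108619.
Expected number = 10,000 × 0.108619 = 1086.

1086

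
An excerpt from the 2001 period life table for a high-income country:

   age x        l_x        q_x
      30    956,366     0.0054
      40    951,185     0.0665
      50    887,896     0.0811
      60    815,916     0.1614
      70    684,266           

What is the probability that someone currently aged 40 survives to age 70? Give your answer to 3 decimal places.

We want 30p40 = l_70/l_40.
The conditional survival probability is l_70/l_40 = 684,266/951,185 = 0.719383.

0.719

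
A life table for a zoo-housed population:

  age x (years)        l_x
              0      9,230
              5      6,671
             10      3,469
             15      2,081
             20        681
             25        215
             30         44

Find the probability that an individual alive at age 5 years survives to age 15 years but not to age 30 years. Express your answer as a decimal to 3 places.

0.305

This is the probability of reaching 15 but not 30, conditional on being alive at 5: (l_15 − l_30) / l_5.
= (2,081 − 44) / 6,671 = 2,037 / 6,671 = 0.305352.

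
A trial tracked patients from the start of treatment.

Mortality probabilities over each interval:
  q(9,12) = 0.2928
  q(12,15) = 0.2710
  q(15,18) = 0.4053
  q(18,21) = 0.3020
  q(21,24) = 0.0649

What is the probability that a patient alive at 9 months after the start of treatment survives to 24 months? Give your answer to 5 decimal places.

0.20012

Chaining the interval survival probabilities: (1 − 0.2928) × (1 − 0.2710) × (1 − 0.4053) × (1 − 0.3020) × (1 − 0.0649).
= 0.7072 × 0.7290 × 0.5947 × 0.6980 × 0.9351 = 0.200116.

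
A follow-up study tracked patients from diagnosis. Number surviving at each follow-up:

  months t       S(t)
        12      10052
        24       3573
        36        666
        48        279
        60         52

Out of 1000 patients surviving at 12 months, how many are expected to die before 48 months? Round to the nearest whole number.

972

The relevant probability is 1 − 279/10052 = 0.972244.
Expected number = 1000 × 0.972244 = 972.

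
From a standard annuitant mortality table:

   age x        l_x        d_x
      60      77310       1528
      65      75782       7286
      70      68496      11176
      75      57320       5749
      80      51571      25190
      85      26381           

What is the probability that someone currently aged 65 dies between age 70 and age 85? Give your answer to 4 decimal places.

We want 5|15q65 = (l_70 − l_85)/l_65.
This is the probability of reaching 70 but not 85, conditional on being alive at 65: (l_70 − l_85) / l_65.
= (68496 − 26381) / 75782 = 42115 / 75782 = 0.555739.

0.5557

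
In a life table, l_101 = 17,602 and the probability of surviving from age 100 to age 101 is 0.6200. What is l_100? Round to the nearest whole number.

l_100 = l_101 / p = 17,602 / 0.6200 = 28390.

28390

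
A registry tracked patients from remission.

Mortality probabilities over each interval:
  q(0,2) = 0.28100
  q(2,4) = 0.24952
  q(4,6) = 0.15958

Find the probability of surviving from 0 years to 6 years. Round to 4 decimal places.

0.4535

Chaining the interval survival probabilities: (1 − 0.28100) × (1 − 0.24952) × (1 − 0.15958).
= 0.71900 × 0.75048 × 0.84042 = 0.453487.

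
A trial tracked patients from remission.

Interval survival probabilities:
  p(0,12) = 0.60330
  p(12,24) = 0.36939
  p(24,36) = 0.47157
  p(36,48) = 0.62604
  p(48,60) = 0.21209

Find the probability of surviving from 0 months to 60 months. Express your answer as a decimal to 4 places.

0.0140

The overall survival probability is 0.60330 × 0.36939 × 0.47157 × 0.62604 × 0.21209.
= 0.013954.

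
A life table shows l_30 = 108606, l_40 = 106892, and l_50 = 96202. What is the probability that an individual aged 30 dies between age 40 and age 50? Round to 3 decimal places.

0.098

We want 10|10q30 = (l_40 − l_50)/l_30.
This is the probability of reaching 40 but not 50, conditional on being alive at 30: (l_40 − l_50) / l_30.
= (106892 − 96202) / 108606 = 10690 / 108606 = 0.098429.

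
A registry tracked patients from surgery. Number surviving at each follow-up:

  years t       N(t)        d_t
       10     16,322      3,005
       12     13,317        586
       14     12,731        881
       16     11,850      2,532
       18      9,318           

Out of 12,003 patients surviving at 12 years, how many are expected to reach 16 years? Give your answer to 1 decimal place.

10680.8

The relevant probability is 11,850/13,317 = 0.889840.
Expected number = 12,003 × 0.889840 = 10680.8.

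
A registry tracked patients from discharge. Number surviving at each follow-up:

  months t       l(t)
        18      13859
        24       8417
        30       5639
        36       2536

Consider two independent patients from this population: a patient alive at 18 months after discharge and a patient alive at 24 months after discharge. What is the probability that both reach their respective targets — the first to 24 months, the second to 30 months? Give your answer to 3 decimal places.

p₁ = l(24)/l(18) = 8417/13859 = 0.607331; p₂ = l(30)/l(24) = 5639/8417 = 0.669954.
P(both) = p₁ × p₂ = 0.607331 × 0.669954 = 0.406884.

0.407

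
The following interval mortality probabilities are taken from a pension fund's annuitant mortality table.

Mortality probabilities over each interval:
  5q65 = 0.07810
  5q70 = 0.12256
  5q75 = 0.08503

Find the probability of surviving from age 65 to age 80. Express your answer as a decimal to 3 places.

The overall survival probability is (1 − 0.07810) × (1 − 0.12256) × (1 − 0.08503).
= 0.92190 × 0.87744 × 0.91497 = 0.740130.

0.740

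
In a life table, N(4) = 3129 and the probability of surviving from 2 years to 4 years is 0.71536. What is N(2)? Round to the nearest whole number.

4374

N(2) = N(4) / p = 3129 / 0.71536 = 4374.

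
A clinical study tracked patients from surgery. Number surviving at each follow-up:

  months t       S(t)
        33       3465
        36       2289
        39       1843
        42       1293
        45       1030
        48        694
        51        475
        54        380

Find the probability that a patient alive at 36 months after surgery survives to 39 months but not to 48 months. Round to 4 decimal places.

0.5020

This is the probability of reaching 39 but not 48, conditional on being alive at 36: (S(39) − S(48)) / S(36).
= (1843 − 694) / 2289 = 1149 / 2289 = 0.501966.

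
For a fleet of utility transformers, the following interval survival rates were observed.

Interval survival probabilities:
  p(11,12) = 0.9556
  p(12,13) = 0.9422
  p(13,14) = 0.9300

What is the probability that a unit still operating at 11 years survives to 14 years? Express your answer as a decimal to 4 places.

The overall survival probability is 0.9556 × 0.9422 × 0.9300.
= 0.837341.

0.8373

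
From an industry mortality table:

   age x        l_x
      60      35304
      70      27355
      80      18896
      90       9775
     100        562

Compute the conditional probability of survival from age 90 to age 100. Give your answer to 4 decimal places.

0.0575

We want 10p90 = l_100/l_90.
The conditional survival probability is l_100/l_90 = 562/9775 = 0.057494.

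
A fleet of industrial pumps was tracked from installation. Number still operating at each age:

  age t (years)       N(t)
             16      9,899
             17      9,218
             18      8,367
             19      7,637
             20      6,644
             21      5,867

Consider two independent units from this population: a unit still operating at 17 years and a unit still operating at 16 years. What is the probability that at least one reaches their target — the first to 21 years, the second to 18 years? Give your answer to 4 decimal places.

p₁ = N(21)/N(17) = 5,867/9,218 = 0.636472; p₂ = N(18)/N(16) = 8,367/9,899 = 0.845237.
P(at least one) = 1 − (1−p₁)(1−p₂) = 1 − 0.363528 × 0.154763 = 0.943739.

0.9437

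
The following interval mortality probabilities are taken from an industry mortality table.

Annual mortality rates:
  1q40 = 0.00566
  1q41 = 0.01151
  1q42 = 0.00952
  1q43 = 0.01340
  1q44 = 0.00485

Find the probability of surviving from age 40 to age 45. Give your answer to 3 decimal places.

0.956

Survival from 40 to 45 is the product of surviving each interval: (1 − 0.00566) × (1 − 0.01151) × (1 − 0.00952) × (1 − 0.01340) × (1 − 0.00485).
= 0.99434 × 0.98849 × 0.99048 × 0.98660 × 0.99515 = 0.955834.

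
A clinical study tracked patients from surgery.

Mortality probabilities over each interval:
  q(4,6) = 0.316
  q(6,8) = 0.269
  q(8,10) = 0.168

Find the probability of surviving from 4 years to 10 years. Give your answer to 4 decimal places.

The overall survival probability is (1 − 0.316) × (1 − 0.269) × (1 − 0.168).
= 0.684 × 0.731 × 0.832 = 0.416003.

0.4160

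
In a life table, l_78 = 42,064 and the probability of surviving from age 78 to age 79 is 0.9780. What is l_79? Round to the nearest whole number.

l_79 = l_78 × p = 42,064 × 0.9780 = 41139.

41139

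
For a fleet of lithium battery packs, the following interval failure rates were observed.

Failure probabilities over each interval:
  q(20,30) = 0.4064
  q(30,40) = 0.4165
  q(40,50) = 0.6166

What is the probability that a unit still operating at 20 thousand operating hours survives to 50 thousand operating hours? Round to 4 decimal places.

Chaining the interval survival probabilities: (1 − 0.4064) × (1 − 0.4165) × (1 − 0.6166).
= 0.5936 × 0.5835 × 0.3834 = 0.132797.

0.1328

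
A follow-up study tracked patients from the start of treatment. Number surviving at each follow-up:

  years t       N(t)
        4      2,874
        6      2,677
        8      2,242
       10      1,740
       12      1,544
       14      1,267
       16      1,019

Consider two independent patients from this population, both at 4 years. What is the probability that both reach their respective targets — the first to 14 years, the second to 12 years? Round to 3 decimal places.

0.237

p₁ = N(14)/N(4) = 1,267/2,874 = 0.440849; p₂ = N(12)/N(4) = 1,544/2,874 = 0.537230.
P(both) = p₁ × p₂ = 0.440849 × 0.537230 = 0.236837.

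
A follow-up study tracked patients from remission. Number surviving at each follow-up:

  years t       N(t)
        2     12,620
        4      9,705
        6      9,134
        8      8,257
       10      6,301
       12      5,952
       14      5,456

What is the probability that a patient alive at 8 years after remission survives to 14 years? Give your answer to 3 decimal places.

The conditional survival probability is N(14)/N(8) = 5,456/8,257 = 0.660773.

0.661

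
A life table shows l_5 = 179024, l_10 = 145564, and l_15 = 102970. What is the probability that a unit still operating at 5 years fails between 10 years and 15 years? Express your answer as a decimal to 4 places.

This is the probability of reaching 10 but not 15, conditional on being operational at 5: (l_10 − l_15) / l_5.
= (145564 − 102970) / 179024 = 42594 / 179024 = 0.237923.

0.2379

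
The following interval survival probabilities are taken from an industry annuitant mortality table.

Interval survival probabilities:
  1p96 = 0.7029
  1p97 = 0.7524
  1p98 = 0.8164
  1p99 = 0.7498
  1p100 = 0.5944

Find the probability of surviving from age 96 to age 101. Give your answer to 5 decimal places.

0.19243

Chaining the interval survival probabilities: 0.7029 × 0.7524 × 0.8164 × 0.7498 × 0.5944.
= 0.192429.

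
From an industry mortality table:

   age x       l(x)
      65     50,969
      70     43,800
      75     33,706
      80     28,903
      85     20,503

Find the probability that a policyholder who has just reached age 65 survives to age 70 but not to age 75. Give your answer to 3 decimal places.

0.198

This is the probability of reaching 70 but not 75, conditional on being alive at 65: (l(70) − l(75)) / l(65).
= (43,800 − 33,706) / 50,969 = 10,094 / 50,969 = 0.198042.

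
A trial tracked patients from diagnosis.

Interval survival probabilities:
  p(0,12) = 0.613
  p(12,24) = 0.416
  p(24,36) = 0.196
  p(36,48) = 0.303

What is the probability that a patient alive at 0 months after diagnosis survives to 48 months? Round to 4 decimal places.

The overall survival probability is 0.613 × 0.416 × 0.196 × 0.303.
= 0.015144.

0.0151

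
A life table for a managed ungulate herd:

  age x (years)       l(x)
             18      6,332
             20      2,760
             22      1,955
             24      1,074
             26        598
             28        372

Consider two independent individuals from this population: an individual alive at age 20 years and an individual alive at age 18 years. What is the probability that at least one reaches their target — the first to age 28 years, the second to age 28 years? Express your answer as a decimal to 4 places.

0.1856

p₁ = l(28)/l(20) = 372/2,760 = 0.134783; p₂ = l(28)/l(18) = 372/6,332 = 0.058749.
P(at least one) = 1 − (1−p₁)(1−p₂) = 1 − 0.865217 × 0.941251 = 0.185614.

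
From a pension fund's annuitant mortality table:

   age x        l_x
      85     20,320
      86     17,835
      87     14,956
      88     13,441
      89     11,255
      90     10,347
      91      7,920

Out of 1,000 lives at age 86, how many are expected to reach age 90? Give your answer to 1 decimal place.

The relevant probability is 10,347/17,835 = 0.580151.
Expected number = 1,000 × 0.580151 = 580.2.

580.2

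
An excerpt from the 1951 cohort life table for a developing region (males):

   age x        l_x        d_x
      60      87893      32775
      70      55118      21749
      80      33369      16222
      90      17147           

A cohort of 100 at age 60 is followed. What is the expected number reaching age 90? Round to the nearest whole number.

The relevant probability is 17147/87893 = 0.195089.
Expected number = 100 × 0.195089 = 20.

20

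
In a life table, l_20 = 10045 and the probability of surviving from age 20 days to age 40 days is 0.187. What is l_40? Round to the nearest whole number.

1878

l_40 = l_20 × p = 10045 × 0.187 = 1878.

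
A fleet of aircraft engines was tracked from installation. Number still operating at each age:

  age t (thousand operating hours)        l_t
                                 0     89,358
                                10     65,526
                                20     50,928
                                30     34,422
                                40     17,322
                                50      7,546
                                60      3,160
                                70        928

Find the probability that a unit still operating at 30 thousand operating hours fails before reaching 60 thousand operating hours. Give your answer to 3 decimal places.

0.908

P(fail before 60 | operational at 30) = 1 − l_60/l_30 = 1 − 3,160/34,422 = (31,262)/34,422 = 0.908198.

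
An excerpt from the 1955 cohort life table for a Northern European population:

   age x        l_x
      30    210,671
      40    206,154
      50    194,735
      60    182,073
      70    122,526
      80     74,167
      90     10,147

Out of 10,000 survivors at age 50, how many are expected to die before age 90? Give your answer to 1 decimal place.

9478.9

The relevant probability is 1 − 10,147/194,735 = 0.947893.
Expected number = 10,000 × 0.947893 = 9478.9.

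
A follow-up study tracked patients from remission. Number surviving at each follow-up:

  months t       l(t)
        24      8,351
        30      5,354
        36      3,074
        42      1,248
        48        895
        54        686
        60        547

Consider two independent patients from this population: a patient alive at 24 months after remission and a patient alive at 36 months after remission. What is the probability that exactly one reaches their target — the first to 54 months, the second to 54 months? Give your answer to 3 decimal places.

p₁ = l(54)/l(24) = 686/8,351 = 0.082146; p₂ = l(54)/l(36) = 686/3,074 = 0.223162.
P(exactly one) = p₁(1−p₂) + (1−p₁)p₂ = 0.063814 + 0.204830 = 0.268644.

0.269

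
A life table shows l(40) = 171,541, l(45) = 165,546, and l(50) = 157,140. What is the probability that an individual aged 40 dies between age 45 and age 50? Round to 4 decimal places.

This is the probability of reaching 45 but not 50, conditional on being alive at 40: (l(45) − l(50)) / l(40).
= (165,546 − 157,140) / 171,541 = 8,406 / 171,541 = 0.049003.

0.0490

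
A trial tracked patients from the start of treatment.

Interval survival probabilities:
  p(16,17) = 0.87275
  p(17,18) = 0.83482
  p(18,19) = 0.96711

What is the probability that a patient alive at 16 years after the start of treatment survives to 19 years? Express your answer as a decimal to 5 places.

0.70463

P(survive 16→19) = 0.87275 × 0.83482 × 0.96711.
= 0.704626.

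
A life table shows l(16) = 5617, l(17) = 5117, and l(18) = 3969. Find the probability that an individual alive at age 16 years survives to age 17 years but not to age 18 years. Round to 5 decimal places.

This is the probability of reaching 17 but not 18, conditional on being alive at 16: (l(17) − l(18)) / l(16).
= (5117 − 3969) / 5617 = 1148 / 5617 = 0.204380.

0.20438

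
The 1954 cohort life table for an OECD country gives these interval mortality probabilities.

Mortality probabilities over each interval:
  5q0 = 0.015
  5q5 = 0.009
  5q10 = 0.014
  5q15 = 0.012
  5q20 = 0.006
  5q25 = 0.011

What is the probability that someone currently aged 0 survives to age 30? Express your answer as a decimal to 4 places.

0.9348

Survival from 0 to 30 is the product of surviving each interval: (1 − 0.015) × (1 − 0.009) × (1 − 0.014) × (1 − 0.012) × (1 − 0.006) × (1 − 0.011).
= 0.985 × 0.991 × 0.986 × 0.988 × 0.994 × 0.989 = 0.934817.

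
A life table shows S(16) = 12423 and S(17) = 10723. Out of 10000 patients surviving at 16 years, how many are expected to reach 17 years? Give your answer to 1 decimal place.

The relevant probability is 10723/12423 = 0.863157.
Expected number = 10000 × 0.863157 = 8631.6.

8631.6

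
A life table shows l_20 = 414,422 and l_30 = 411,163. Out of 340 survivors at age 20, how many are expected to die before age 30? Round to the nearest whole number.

3

The relevant probability is 1 − 411,163/414,422 = 0.007864.
Expected number = 340 × 0.007864 = 3.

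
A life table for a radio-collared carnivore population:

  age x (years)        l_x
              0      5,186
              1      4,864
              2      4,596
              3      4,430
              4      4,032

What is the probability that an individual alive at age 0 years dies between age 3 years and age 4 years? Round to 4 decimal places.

This is the probability of reaching 3 but not 4, conditional on being alive at 0: (l_3 − l_4) / l_0.
= (4,430 − 4,032) / 5,186 = 398 / 5,186 = 0.076745.

0.0767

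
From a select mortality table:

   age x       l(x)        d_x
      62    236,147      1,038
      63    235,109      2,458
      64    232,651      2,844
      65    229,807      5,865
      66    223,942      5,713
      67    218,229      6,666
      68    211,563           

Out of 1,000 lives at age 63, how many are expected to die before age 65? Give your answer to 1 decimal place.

22.6

The relevant probability is 1 − 229,807/235,109 = 0.022551.
Expected number = 1,000 × 0.022551 = 22.6.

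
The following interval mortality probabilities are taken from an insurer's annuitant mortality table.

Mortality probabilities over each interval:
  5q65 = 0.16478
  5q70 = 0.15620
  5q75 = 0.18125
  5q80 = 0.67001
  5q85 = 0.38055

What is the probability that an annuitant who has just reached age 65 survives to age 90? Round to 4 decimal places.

0.1180

Survival from 65 to 90 is the product of surviving each interval: (1 − 0.16478) × (1 − 0.15620) × (1 − 0.18125) × (1 − 0.67001) × (1 − 0.38055).
= 0.83522 × 0.84380 × 0.81875 × 0.32999 × 0.61945 = 0.117950.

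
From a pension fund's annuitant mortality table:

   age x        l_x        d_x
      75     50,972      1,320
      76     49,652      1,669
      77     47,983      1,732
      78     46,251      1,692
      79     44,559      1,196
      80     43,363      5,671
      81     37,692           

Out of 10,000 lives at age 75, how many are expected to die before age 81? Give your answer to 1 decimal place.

2605.4

The relevant probability is 1 − 37,692/50,972 = 0.260535.
Expected number = 10,000 × 0.260535 = 2605.4.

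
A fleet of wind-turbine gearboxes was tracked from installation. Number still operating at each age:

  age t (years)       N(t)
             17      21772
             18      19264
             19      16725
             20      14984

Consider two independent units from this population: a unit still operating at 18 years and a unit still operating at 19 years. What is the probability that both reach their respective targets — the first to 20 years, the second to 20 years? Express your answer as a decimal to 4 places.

p₁ = N(20)/N(18) = 14984/19264 = 0.777824; p₂ = N(20)/N(19) = 14984/16725 = 0.895904.
P(both) = p₁ × p₂ = 0.777824 × 0.895904 = 0.696856.

0.6969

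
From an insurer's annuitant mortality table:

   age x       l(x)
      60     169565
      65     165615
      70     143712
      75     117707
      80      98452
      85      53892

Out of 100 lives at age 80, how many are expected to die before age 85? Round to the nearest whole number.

45

The relevant probability is 1 − 53892/98452 = 0.452606.
Expected number = 100 × 0.452606 = 45.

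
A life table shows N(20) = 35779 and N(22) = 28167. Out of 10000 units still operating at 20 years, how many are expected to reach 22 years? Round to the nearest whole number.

The relevant probability is 28167/35779 = 0.787250.
Expected number = 10000 × 0.787250 = 7872.

7872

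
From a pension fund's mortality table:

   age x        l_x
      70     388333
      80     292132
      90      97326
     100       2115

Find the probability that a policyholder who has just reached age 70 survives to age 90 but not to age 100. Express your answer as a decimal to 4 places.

0.2452

This is the probability of reaching 90 but not 100, conditional on being alive at 70: (l_90 − l_100) / l_70.
= (97326 − 2115) / 388333 = 95211 / 388333 = 0.245179.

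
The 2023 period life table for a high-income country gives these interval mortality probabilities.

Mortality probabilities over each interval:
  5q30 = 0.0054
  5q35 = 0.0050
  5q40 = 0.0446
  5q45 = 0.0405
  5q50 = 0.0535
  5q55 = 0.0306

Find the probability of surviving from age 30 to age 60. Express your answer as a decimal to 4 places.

30p30 = (1 − 0.0054) × (1 − 0.0050) × (1 − 0.0446) × (1 − 0.0405) × (1 − 0.0535) × (1 − 0.0306).
= 0.9946 × 0.9950 × 0.9554 × 0.9595 × 0.9465 × 0.9694 = 0.832387.

0.8324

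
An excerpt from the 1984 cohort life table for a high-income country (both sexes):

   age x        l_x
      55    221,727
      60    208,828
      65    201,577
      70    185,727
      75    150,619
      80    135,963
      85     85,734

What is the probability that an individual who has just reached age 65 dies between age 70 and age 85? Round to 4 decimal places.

This is the probability of reaching 70 but not 85, conditional on being alive at 65: (l_70 − l_85) / l_65.
= (185,727 − 85,734) / 201,577 = 99,993 / 201,577 = 0.496054.

0.4961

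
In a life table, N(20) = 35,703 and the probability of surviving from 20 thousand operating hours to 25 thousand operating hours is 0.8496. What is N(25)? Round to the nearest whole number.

30333

N(25) = N(20) × p = 35,703 × 0.8496 = 30333.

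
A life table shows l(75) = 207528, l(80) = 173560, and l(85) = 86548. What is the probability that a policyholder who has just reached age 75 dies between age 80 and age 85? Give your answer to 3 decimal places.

This is the probability of reaching 80 but not 85, conditional on being alive at 75: (l(80) − l(85)) / l(75).
= (173560 − 86548) / 207528 = 87012 / 207528 = 0.419278.

0.419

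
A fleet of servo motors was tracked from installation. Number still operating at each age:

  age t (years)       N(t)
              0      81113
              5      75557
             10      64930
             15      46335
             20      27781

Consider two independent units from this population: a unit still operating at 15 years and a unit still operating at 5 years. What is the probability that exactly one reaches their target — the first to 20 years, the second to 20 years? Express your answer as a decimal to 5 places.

0.52635

p₁ = N(20)/N(15) = 27781/46335 = 0.599568; p₂ = N(20)/N(5) = 27781/75557 = 0.367683.
P(exactly one) = p₁(1−p₂) + (1−p₁)p₂ = 0.379117 + 0.147232 = 0.526349.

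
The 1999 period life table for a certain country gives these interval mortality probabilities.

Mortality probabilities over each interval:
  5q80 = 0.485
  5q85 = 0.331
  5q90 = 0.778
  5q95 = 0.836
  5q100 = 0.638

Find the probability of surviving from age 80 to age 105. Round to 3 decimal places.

Chaining the interval survival probabilities: (1 − 0.485) × (1 − 0.331) × (1 − 0.778) × (1 − 0.836) × (1 − 0.638).
= 0.515 × 0.669 × 0.222 × 0.164 × 0.362 = 0.004541.

0.005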